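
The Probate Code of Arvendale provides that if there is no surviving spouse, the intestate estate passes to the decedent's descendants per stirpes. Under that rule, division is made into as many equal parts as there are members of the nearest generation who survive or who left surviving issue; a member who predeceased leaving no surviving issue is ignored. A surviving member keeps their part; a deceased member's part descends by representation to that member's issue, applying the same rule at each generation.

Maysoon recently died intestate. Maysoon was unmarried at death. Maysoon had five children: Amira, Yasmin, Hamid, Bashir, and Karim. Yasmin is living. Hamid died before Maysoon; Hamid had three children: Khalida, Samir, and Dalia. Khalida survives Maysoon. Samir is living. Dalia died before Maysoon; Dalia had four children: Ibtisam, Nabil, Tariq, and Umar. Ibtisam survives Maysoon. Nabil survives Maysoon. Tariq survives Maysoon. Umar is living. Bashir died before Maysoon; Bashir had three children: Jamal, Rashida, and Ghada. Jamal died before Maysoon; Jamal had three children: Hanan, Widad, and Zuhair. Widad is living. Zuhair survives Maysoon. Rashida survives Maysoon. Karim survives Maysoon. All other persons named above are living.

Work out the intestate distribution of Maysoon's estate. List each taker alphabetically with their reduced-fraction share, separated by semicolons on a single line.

Amira 1/5; Ghada 1/15; Hanan 1/45; Ibtisam 1/60; Karim 1/5; Khalida 1/15; Nabil 1/60; Rashida 1/15; Samir 1/15; Tariq 1/60; Umar 1/60; Widad 1/45; Yasmin 1/5; Zuhair 1/45

There is no surviving spouse, so the entire estate passes to Maysoon's descendants per stirpes.
The estate is divided into 5 equal shares of 1/5 among Amira, Yasmin, Hamid, Bashir, Karim.
Amira is living and takes 1/5.
Yasmin is living and takes 1/5.
Hamid predeceased; the 1/5 allotted to Hamid's branch passes to Hamid's issue by representation.
The 1/5 is divided into 3 equal shares of 1/15 among Khalida, Samir, Dalia.
Khalida is living and takes 1/15.
Samir is living and takes 1/15.
Dalia predeceased; the 1/15 allotted to Dalia's branch passes to Dalia's issue by representation.
The 1/15 is divided into 4 equal shares of 1/60 among Ibtisam, Nabil, Tariq, Umar.
Ibtisam is living and takes 1/60.
Nabil is living and takes 1/60.
Tariq is living and takes 1/60.
Umar is living and takes 1/60.
Bashir predeceased; the 1/5 allotted to Bashir's branch passes to Bashir's issue by representation.
The 1/5 is divided into 3 equal shares of 1/15 among Jamal, Rashida, Ghada.
Jamal predeceased; the 1/15 allotted to Jamal's branch passes to Jamal's issue by representation.
The 1/15 is divided into 3 equal shares of 1/45 among Hanan, Widad, Zuhair.
Hanan is living and takes 1/45.
Widad is living and takes 1/45.
Zuhair is living and takes 1/45.
Rashida is living and takes 1/15.
Ghada is living and takes 1/15.
Karim is living and takes 1/5.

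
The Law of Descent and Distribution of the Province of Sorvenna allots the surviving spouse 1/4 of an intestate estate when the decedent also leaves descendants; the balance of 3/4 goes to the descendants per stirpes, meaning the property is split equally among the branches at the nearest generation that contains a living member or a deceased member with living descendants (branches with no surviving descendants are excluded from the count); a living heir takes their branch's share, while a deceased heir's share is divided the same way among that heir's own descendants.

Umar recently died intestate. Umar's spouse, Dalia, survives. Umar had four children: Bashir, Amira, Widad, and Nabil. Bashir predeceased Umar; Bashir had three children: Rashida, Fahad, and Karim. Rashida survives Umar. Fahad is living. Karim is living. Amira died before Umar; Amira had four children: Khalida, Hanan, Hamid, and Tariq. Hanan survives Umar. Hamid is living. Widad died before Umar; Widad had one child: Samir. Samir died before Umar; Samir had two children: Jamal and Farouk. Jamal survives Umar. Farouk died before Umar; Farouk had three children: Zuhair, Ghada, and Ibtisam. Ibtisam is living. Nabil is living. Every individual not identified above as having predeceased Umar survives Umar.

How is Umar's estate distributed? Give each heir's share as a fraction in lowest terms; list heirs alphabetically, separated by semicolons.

Dalia 1/4; Fahad 1/16; Ghada 1/32; Hamid 3/64; Hanan 3/64; Ibtisam 1/32; Jamal 3/32; Karim 1/16; Khalida 3/64; Nabil 3/16; Rashida 1/16; Tariq 3/64; Zuhair 1/32

Dalia, as surviving spouse, takes 1/4.
The remaining 3/4 passes to Umar's descendants per stirpes.
The 3/4 is divided into 4 equal shares of 3/16 among Bashir, Amira, Widad, Nabil.
Bashir predeceased; the 3/16 allotted to Bashir's branch passes to Bashir's issue by representation.
The 3/16 is divided into 3 equal shares of 1/16 among Rashida, Fahad, Karim.
Rashida is living and takes 1/16.
Fahad is living and takes 1/16.
Karim is living and takes 1/16.
Amira predeceased; the 3/16 allotted to Amira's branch passes to Amira's issue by representation.
The 3/16 is divided into 4 equal shares of 3/64 among Khalida, Hanan, Hamid, Tariq.
Khalida is living and takes 3/64.
Hanan is living and takes 3/64.
Hamid is living and takes 3/64.
Tariq is living and takes 3/64.
Widad predeceased; the 3/16 allotted to Widad's branch passes to Widad's issue by representation.
Samir's line is the sole branch at this level, so the full 3/16 passes to Samir's issue by representation.
The 3/16 is divided into 2 equal shares of 3/32 among Jamal, Farouk.
Jamal is living and takes 3/32.
Farouk predeceased; the 3/32 allotted to Farouk's branch passes to Farouk's issue by representation.
The 3/32 is divided into 3 equal shares of 1/32 among Zuhair, Ghada, Ibtisam.
Zuhair is living and takes 1/32.
Ghada is living and takes 1/32.
Ibtisam is living and takes 1/32.
Nabil is living and takes 3/16.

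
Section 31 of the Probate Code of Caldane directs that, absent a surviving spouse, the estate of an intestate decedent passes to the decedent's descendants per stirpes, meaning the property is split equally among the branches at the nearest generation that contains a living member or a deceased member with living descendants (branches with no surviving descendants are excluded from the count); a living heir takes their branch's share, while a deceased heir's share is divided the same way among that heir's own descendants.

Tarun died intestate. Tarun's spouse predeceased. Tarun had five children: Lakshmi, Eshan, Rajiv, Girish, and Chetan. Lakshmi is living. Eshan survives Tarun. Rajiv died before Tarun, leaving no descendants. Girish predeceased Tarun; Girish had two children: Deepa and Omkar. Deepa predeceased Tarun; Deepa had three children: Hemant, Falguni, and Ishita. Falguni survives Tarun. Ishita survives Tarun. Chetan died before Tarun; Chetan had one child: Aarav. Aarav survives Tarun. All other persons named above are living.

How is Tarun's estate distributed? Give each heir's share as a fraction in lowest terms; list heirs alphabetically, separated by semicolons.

Aarav 1/4; Eshan 1/4; Falguni 1/24; Hemant 1/24; Ishita 1/24; Lakshmi 1/4; Omkar 1/8

There is no surviving spouse, so the entire estate passes to Tarun's descendants per stirpes.
Rajiv left no surviving issue, so that branch lapses and is disregarded.
The estate is divided into 4 equal shares of 1/4 among Lakshmi, Eshan, Girish, Chetan.
Lakshmi is living and takes 1/4.
Eshan is living and takes 1/4.
Girish predeceased; the 1/4 allotted to Girish's branch passes to Girish's issue by representation.
The 1/4 is divided into 2 equal shares of 1/8 among Deepa, Omkar.
Deepa predeceased; the 1/8 allotted to Deepa's branch passes to Deepa's issue by representation.
The 1/8 is divided into 3 equal shares of 1/24 among Hemant, Falguni, Ishita.
Hemant is living and takes 1/24.
Falguni is living and takes 1/24.
Ishita is living and takes 1/24.
Omkar is living and takes 1/8.
Chetan predeceased; the 1/4 allotted to Chetan's branch passes to Chetan's issue by representation.
Aarav is the sole taker at this level and receives the full 1/4.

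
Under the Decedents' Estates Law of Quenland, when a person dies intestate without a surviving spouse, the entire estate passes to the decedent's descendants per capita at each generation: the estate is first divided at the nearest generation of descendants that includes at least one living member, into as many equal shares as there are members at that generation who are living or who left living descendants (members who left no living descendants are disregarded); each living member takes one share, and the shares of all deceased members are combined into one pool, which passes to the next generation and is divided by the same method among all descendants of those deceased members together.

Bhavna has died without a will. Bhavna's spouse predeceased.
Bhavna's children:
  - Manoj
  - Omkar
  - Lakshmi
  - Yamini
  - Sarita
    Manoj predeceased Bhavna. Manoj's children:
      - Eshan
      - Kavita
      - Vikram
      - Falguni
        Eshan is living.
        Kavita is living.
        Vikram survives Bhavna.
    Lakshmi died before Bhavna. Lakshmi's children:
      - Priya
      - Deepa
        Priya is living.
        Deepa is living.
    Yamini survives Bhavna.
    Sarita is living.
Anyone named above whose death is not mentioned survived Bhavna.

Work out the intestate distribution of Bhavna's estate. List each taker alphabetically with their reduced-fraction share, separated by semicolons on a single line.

There is no surviving spouse, so the entire estate passes to Bhavna's descendants per capita at each generation.
At generation 1 (Manoj, Omkar, Lakshmi, Yamini, Sarita) there are 5 shares of (1)/5 = 1/5 each.
Living: Omkar, Yamini, and Sarita — each takes 1/5.
Deceased: Manoj and Lakshmi. Their combined 2/5 is pooled and carried to generation 2.
At generation 2 (Eshan, Kavita, Vikram, Falguni, Priya, Deepa) there are 6 shares of (2/5)/6 = 1/15 each.
Living: Eshan, Kavita, Vikram, Falguni, Priya, and Deepa — each takes 1/15.

Deepa 1/15; Eshan 1/15; Falguni 1/15; Kavita 1/15; Omkar 1/5; Priya 1/15; Sarita 1/5; Vikram 1/15; Yamini 1/5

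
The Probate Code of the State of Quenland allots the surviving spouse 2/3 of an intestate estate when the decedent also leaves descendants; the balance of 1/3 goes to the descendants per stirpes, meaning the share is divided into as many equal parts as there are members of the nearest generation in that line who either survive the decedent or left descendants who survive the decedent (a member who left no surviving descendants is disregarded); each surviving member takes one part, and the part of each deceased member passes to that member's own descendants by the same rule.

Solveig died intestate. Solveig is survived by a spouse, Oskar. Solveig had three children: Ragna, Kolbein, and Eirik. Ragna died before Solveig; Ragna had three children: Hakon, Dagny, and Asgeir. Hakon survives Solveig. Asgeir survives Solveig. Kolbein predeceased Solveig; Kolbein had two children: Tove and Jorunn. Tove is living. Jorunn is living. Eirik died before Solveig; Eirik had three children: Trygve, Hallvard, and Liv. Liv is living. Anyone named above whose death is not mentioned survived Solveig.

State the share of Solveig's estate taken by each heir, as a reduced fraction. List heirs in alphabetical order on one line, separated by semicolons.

Oskar, as surviving spouse, takes 2/3.
The remaining 1/3 passes to Solveig's descendants per stirpes.
The 1/3 is divided into 3 equal shares of 1/9 among Ragna, Kolbein, Eirik.
Ragna predeceased; the 1/9 allotted to Ragna's branch passes to Ragna's issue by representation.
The 1/9 is divided into 3 equal shares of 1/27 among Hakon, Dagny, Asgeir.
Hakon is living and takes 1/27.
Dagny is living and takes 1/27.
Asgeir is living and takes 1/27.
Kolbein predeceased; the 1/9 allotted to Kolbein's branch passes to Kolbein's issue by representation.
The 1/9 is divided into 2 equal shares of 1/18 among Tove, Jorunn.
Tove is living and takes 1/18.
Jorunn is living and takes 1/18.
Eirik predeceased; the 1/9 allotted to Eirik's branch passes to Eirik's issue by representation.
The 1/9 is divided into 3 equal shares of 1/27 among Trygve, Hallvard, Liv.
Trygve is living and takes 1/27.
Hallvard is living and takes 1/27.
Liv is living and takes 1/27.

Asgeir 1/27; Dagny 1/27; Hakon 1/27; Hallvard 1/27; Jorunn 1/18; Liv 1/27; Oskar 2/3; Tove 1/18; Trygve 1/27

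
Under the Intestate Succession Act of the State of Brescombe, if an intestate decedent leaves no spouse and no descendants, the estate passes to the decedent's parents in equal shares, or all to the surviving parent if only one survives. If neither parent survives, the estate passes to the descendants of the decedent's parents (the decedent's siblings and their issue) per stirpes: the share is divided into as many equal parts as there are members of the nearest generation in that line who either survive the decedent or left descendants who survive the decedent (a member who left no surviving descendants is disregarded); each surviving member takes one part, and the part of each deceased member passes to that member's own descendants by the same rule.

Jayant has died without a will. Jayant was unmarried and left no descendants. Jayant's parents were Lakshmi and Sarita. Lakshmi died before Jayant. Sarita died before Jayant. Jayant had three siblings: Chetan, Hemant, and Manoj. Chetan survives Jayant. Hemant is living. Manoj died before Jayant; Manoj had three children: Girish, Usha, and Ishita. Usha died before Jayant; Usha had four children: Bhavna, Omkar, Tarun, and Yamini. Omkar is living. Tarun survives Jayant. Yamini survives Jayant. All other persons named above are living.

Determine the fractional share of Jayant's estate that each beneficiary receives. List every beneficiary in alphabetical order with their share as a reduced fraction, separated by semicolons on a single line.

Neither parent survives and there are no descendants, so the estate passes to Jayant's siblings and their issue per stirpes.
The estate is divided into 3 equal shares of 1/3 among Chetan, Hemant, Manoj.
Chetan is living and takes 1/3.
Hemant is living and takes 1/3.
Manoj predeceased; the 1/3 allotted to Manoj's branch passes to Manoj's issue by representation.
The 1/3 is divided into 3 equal shares of 1/9 among Girish, Usha, Ishita.
Girish is living and takes 1/9.
Usha predeceased; the 1/9 allotted to Usha's branch passes to Usha's issue by representation.
The 1/9 is divided into 4 equal shares of 1/36 among Bhavna, Omkar, Tarun, Yamini.
Bhavna is living and takes 1/36.
Omkar is living and takes 1/36.
Tarun is living and takes 1/36.
Yamini is living and takes 1/36.
Ishita is living and takes 1/9.

Bhavna 1/36; Chetan 1/3; Girish 1/9; Hemant 1/3; Ishita 1/9; Omkar 1/36; Tarun 1/36; Yamini 1/36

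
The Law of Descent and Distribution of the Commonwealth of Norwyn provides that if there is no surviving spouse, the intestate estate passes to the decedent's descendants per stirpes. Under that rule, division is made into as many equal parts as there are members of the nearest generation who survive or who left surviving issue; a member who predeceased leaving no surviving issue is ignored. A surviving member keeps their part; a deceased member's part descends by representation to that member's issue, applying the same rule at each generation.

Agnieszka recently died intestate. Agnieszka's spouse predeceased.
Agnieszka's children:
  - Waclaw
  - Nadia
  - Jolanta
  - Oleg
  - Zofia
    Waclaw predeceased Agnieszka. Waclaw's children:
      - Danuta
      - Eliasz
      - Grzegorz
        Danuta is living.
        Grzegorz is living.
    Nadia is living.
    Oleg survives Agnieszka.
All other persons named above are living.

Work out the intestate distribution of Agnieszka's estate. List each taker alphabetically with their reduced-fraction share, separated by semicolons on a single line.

There is no surviving spouse, so the entire estate passes to Agnieszka's descendants per stirpes.
The estate is divided into 5 equal shares of 1/5 among Waclaw, Nadia, Jolanta, Oleg, Zofia.
Waclaw predeceased; the 1/5 allotted to Waclaw's branch passes to Waclaw's issue by representation.
The 1/5 is divided into 3 equal shares of 1/15 among Danuta, Eliasz, Grzegorz.
Danuta is living and takes 1/15.
Eliasz is living and takes 1/15.
Grzegorz is living and takes 1/15.
Nadia is living and takes 1/5.
Jolanta is living and takes 1/5.
Oleg is living and takes 1/5.
Zofia is living and takes 1/5.

Danuta 1/15; Eliasz 1/15; Grzegorz 1/15; Jolanta 1/5; Nadia 1/5; Oleg 1/5; Zofia 1/5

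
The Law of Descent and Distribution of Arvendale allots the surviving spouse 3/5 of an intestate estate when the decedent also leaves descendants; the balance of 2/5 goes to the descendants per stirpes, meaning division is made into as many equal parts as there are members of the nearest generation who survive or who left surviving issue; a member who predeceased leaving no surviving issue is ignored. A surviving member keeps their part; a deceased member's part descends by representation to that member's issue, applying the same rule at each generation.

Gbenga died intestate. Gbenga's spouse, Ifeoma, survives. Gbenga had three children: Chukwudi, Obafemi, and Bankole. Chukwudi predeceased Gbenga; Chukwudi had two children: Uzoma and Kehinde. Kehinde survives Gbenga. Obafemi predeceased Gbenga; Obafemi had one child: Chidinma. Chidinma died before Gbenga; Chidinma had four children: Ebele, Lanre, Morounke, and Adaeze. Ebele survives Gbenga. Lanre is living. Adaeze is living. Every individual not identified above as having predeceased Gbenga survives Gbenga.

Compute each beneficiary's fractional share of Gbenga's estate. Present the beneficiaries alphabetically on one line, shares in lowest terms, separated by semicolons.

Adaeze 1/30; Bankole 2/15; Ebele 1/30; Ifeoma 3/5; Kehinde 1/15; Lanre 1/30; Morounke 1/30; Uzoma 1/15

Ifeoma, as surviving spouse, takes 3/5.
The remaining 2/5 passes to Gbenga's descendants per stirpes.
The 2/5 is divided into 3 equal shares of 2/15 among Chukwudi, Obafemi, Bankole.
Chukwudi predeceased; the 2/15 allotted to Chukwudi's branch passes to Chukwudi's issue by representation.
The 2/15 is divided into 2 equal shares of 1/15 among Uzoma, Kehinde.
Uzoma is living and takes 1/15.
Kehinde is living and takes 1/15.
Obafemi predeceased; the 2/15 allotted to Obafemi's branch passes to Obafemi's issue by representation.
Chidinma's line is the sole branch at this level, so the full 2/15 passes to Chidinma's issue by representation.
The 2/15 is divided into 4 equal shares of 1/30 among Ebele, Lanre, Morounke, Adaeze.
Ebele is living and takes 1/30.
Lanre is living and takes 1/30.
Morounke is living and takes 1/30.
Adaeze is living and takes 1/30.
Bankole is living and takes 2/15.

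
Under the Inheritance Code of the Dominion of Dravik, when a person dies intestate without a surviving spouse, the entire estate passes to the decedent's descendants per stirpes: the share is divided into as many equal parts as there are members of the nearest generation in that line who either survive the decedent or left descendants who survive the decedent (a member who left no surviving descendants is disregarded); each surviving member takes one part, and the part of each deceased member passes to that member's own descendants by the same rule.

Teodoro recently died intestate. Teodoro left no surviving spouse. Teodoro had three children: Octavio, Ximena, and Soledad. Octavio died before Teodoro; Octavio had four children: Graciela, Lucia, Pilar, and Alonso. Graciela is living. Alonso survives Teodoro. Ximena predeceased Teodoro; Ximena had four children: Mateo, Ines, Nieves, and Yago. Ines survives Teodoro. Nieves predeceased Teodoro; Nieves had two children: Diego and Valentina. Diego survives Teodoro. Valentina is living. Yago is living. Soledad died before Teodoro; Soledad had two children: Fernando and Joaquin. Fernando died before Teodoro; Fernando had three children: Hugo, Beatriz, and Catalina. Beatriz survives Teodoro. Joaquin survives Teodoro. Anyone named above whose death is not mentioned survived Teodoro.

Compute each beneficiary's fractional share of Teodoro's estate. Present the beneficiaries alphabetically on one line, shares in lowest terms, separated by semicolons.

There is no surviving spouse, so the entire estate passes to Teodoro's descendants per stirpes.
The estate is divided into 3 equal shares of 1/3 among Octavio, Ximena, Soledad.
Octavio predeceased; the 1/3 allotted to Octavio's branch passes to Octavio's issue by representation.
The 1/3 is divided into 4 equal shares of 1/12 among Graciela, Lucia, Pilar, Alonso.
Graciela is living and takes 1/12.
Lucia is living and takes 1/12.
Pilar is living and takes 1/12.
Alonso is living and takes 1/12.
Ximena predeceased; the 1/3 allotted to Ximena's branch passes to Ximena's issue by representation.
The 1/3 is divided into 4 equal shares of 1/12 among Mateo, Ines, Nieves, Yago.
Mateo is living and takes 1/12.
Ines is living and takes 1/12.
Nieves predeceased; the 1/12 allotted to Nieves's branch passes to Nieves's issue by representation.
The 1/12 is divided into 2 equal shares of 1/24 among Diego, Valentina.
Diego is living and takes 1/24.
Valentina is living and takes 1/24.
Yago is living and takes 1/12.
Soledad predeceased; the 1/3 allotted to Soledad's branch passes to Soledad's issue by representation.
The 1/3 is divided into 2 equal shares of 1/6 among Fernando, Joaquin.
Fernando predeceased; the 1/6 allotted to Fernando's branch passes to Fernando's issue by representation.
The 1/6 is divided into 3 equal shares of 1/18 among Hugo, Beatriz, Catalina.
Hugo is living and takes 1/18.
Beatriz is living and takes 1/18.
Catalina is living and takes 1/18.
Joaquin is living and takes 1/6.

Alonso 1/12; Beatriz 1/18; Catalina 1/18; Diego 1/24; Graciela 1/12; Hugo 1/18; Ines 1/12; Joaquin 1/6; Lucia 1/12; Mateo 1/12; Pilar 1/12; Valentina 1/24; Yago 1/12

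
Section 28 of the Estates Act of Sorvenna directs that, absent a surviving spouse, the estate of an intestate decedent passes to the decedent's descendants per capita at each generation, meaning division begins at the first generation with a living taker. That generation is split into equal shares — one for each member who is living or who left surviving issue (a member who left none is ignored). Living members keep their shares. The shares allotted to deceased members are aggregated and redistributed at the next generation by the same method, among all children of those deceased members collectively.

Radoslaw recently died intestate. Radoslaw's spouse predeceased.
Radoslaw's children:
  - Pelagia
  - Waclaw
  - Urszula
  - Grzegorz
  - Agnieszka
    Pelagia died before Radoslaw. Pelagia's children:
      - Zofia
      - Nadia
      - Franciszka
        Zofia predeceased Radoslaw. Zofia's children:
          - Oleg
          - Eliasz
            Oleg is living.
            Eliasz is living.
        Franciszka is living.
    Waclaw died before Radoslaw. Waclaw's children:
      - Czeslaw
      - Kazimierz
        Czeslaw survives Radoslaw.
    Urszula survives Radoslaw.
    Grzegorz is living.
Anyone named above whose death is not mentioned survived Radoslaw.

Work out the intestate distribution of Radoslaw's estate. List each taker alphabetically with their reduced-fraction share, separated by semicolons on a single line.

There is no surviving spouse, so the entire estate passes to Radoslaw's descendants per capita at each generation.
At generation 1 (Pelagia, Waclaw, Urszula, Grzegorz, Agnieszka) there are 5 shares of (1)/5 = 1/5 each.
Living: Urszula, Grzegorz, and Agnieszka — each takes 1/5.
Deceased: Pelagia and Waclaw. Their combined 2/5 is pooled and carried to generation 2.
At generation 2 (Zofia, Nadia, Franciszka, Czeslaw, Kazimierz) there are 5 shares of (2/5)/5 = 2/25 each.
Living: Nadia, Franciszka, Czeslaw, and Kazimierz — each takes 2/25.
Deceased: Zofia. That 2/25 share is carried to generation 3.
At generation 3 (Oleg, Eliasz) there are 2 shares of (2/25)/2 = 1/25 each.
Living: Oleg and Eliasz — each takes 1/25.

Agnieszka 1/5; Czeslaw 2/25; Eliasz 1/25; Franciszka 2/25; Grzegorz 1/5; Kazimierz 2/25; Nadia 2/25; Oleg 1/25; Urszula 1/5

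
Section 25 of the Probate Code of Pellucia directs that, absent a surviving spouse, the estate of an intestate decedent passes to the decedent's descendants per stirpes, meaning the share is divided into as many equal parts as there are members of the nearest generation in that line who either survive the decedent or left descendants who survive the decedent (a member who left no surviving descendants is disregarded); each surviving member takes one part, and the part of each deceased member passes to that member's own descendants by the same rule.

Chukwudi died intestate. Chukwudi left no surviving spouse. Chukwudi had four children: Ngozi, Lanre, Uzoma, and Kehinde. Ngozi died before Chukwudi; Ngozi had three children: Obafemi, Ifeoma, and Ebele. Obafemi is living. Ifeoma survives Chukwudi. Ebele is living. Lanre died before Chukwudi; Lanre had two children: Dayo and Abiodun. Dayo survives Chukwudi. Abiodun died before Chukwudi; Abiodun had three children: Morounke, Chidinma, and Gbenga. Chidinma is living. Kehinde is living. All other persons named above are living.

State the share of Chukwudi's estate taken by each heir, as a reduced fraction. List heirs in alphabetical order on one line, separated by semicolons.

Chidinma 1/24; Dayo 1/8; Ebele 1/12; Gbenga 1/24; Ifeoma 1/12; Kehinde 1/4; Morounke 1/24; Obafemi 1/12; Uzoma 1/4

There is no surviving spouse, so the entire estate passes to Chukwudi's descendants per stirpes.
The estate is divided into 4 equal shares of 1/4 among Ngozi, Lanre, Uzoma, Kehinde.
Ngozi predeceased; the 1/4 allotted to Ngozi's branch passes to Ngozi's issue by representation.
The 1/4 is divided into 3 equal shares of 1/12 among Obafemi, Ifeoma, Ebele.
Obafemi is living and takes 1/12.
Ifeoma is living and takes 1/12.
Ebele is living and takes 1/12.
Lanre predeceased; the 1/4 allotted to Lanre's branch passes to Lanre's issue by representation.
The 1/4 is divided into 2 equal shares of 1/8 among Dayo, Abiodun.
Dayo is living and takes 1/8.
Abiodun predeceased; the 1/8 allotted to Abiodun's branch passes to Abiodun's issue by representation.
The 1/8 is divided into 3 equal shares of 1/24 among Morounke, Chidinma, Gbenga.
Morounke is living and takes 1/24.
Chidinma is living and takes 1/24.
Gbenga is living and takes 1/24.
Uzoma is living and takes 1/4.
Kehinde is living and takes 1/4.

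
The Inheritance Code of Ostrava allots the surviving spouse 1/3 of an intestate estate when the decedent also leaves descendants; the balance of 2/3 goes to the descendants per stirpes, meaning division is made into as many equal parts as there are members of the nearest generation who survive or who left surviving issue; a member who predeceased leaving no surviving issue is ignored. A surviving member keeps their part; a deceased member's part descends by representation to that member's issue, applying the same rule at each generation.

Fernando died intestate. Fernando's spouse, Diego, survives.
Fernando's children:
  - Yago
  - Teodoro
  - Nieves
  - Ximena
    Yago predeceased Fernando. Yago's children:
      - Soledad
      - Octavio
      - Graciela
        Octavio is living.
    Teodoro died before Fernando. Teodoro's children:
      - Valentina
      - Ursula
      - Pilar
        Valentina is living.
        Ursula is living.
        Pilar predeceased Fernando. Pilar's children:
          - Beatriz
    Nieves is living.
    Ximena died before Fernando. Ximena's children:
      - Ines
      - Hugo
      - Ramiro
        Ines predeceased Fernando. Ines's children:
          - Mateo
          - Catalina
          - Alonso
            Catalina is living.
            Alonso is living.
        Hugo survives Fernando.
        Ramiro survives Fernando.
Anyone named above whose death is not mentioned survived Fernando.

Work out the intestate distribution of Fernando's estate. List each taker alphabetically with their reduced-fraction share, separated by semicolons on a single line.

Diego, as surviving spouse, takes 1/3.
The remaining 2/3 passes to Fernando's descendants per stirpes.
The 2/3 is divided into 4 equal shares of 1/6 among Yago, Teodoro, Nieves, Ximena.
Yago predeceased; the 1/6 allotted to Yago's branch passes to Yago's issue by representation.
The 1/6 is divided into 3 equal shares of 1/18 among Soledad, Octavio, Graciela.
Soledad is living and takes 1/18.
Octavio is living and takes 1/18.
Graciela is living and takes 1/18.
Teodoro predeceased; the 1/6 allotted to Teodoro's branch passes to Teodoro's issue by representation.
The 1/6 is divided into 3 equal shares of 1/18 among Valentina, Ursula, Pilar.
Valentina is living and takes 1/18.
Ursula is living and takes 1/18.
Pilar predeceased; the 1/18 allotted to Pilar's branch passes to Pilar's issue by representation.
Beatriz is the sole taker at this level and receives the full 1/18.
Nieves is living and takes 1/6.
Ximena predeceased; the 1/6 allotted to Ximena's branch passes to Ximena's issue by representation.
The 1/6 is divided into 3 equal shares of 1/18 among Ines, Hugo, Ramiro.
Ines predeceased; the 1/18 allotted to Ines's branch passes to Ines's issue by representation.
The 1/18 is divided into 3 equal shares of 1/54 among Mateo, Catalina, Alonso.
Mateo is living and takes 1/54.
Catalina is living and takes 1/54.
Alonso is living and takes 1/54.
Hugo is living and takes 1/18.
Ramiro is living and takes 1/18.

Alonso 1/54; Beatriz 1/18; Catalina 1/54; Diego 1/3; Graciela 1/18; Hugo 1/18; Mateo 1/54; Nieves 1/6; Octavio 1/18; Ramiro 1/18; Soledad 1/18; Ursula 1/18; Valentina 1/18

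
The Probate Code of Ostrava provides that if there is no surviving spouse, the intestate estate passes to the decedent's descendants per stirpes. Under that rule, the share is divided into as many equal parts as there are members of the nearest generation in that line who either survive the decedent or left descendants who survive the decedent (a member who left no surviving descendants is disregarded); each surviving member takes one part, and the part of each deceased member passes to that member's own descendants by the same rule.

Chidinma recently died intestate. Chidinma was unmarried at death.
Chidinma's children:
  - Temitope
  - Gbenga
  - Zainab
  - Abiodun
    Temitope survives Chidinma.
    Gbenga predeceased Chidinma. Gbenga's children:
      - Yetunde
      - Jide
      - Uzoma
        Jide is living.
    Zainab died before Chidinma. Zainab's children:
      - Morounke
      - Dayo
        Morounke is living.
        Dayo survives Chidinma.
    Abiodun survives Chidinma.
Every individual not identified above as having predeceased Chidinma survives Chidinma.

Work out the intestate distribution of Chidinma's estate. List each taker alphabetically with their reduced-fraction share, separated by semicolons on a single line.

Abiodun 1/4; Dayo 1/8; Jide 1/12; Morounke 1/8; Temitope 1/4; Uzoma 1/12; Yetunde 1/12

There is no surviving spouse, so the entire estate passes to Chidinma's descendants per stirpes.
The estate is divided into 4 equal shares of 1/4 among Temitope, Gbenga, Zainab, Abiodun.
Temitope is living and takes 1/4.
Gbenga predeceased; the 1/4 allotted to Gbenga's branch passes to Gbenga's issue by representation.
The 1/4 is divided into 3 equal shares of 1/12 among Yetunde, Jide, Uzoma.
Yetunde is living and takes 1/12.
Jide is living and takes 1/12.
Uzoma is living and takes 1/12.
Zainab predeceased; the 1/4 allotted to Zainab's branch passes to Zainab's issue by representation.
The 1/4 is divided into 2 equal shares of 1/8 among Morounke, Dayo.
Morounke is living and takes 1/8.
Dayo is living and takes 1/8.
Abiodun is living and takes 1/4.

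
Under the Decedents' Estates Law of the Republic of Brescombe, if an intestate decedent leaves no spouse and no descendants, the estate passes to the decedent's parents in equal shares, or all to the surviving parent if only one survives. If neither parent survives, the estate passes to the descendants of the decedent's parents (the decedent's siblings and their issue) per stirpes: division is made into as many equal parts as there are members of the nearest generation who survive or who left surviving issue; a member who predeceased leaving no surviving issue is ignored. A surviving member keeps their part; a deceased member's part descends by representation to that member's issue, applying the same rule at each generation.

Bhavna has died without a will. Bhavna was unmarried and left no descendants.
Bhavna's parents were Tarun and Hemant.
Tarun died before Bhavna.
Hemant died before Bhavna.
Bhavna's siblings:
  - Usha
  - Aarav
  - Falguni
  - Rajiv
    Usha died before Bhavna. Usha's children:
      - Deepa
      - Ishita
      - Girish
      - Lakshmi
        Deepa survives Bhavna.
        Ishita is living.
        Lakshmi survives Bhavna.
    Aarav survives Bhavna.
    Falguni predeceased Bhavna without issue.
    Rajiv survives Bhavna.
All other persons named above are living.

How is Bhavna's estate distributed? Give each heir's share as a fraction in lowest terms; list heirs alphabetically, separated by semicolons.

Aarav 1/3; Deepa 1/12; Girish 1/12; Ishita 1/12; Lakshmi 1/12; Rajiv 1/3

Neither parent survives and there are no descendants, so the estate passes to Bhavna's siblings and their issue per stirpes.
Falguni left no surviving issue, so that branch lapses and is disregarded.
The estate is divided into 3 equal shares of 1/3 among Usha, Aarav, Rajiv.
Usha predeceased; the 1/3 allotted to Usha's branch passes to Usha's issue by representation.
The 1/3 is divided into 4 equal shares of 1/12 among Deepa, Ishita, Girish, Lakshmi.
Deepa is living and takes 1/12.
Ishita is living and takes 1/12.
Girish is living and takes 1/12.
Lakshmi is living and takes 1/12.
Aarav is living and takes 1/3.
Rajiv is living and takes 1/3.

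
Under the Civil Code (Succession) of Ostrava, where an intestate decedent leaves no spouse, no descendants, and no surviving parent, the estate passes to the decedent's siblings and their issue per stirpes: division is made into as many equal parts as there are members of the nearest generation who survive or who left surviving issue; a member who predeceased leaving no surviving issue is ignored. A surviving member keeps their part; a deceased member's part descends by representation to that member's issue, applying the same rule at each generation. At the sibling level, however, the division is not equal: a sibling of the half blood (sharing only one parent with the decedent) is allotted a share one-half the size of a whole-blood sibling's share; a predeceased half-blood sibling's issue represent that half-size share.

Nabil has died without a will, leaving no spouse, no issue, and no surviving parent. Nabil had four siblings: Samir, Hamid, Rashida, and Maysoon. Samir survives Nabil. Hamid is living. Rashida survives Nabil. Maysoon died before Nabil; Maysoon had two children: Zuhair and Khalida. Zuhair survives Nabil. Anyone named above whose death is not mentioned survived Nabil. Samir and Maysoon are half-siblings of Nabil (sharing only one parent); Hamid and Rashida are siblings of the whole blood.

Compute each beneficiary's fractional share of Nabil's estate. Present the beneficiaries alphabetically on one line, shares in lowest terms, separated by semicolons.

No spouse, descendants, or parent survives, so the estate passes to Nabil's siblings per stirpes.
Half-blood siblings count for one-half the weight of whole-blood siblings at the initial division.
Dividing 1 in proportion to weights (total weight 3): Samir (weight 1/2) → 1/6; Hamid (weight 1) → 1/3; Rashida (weight 1) → 1/3; Maysoon (weight 1/2) → 1/6.
Samir is living and takes 1/6.
Hamid is living and takes 1/3.
Rashida is living and takes 1/3.
Maysoon predeceased; the 1/6 allotted to Maysoon's branch passes to Maysoon's issue by representation.
The 1/6 is divided into 2 equal shares of 1/12 among Zuhair, Khalida.
Zuhair is living and takes 1/12.
Khalida is living and takes 1/12.

Hamid 1/3; Khalida 1/12; Rashida 1/3; Samir 1/6; Zuhair 1/12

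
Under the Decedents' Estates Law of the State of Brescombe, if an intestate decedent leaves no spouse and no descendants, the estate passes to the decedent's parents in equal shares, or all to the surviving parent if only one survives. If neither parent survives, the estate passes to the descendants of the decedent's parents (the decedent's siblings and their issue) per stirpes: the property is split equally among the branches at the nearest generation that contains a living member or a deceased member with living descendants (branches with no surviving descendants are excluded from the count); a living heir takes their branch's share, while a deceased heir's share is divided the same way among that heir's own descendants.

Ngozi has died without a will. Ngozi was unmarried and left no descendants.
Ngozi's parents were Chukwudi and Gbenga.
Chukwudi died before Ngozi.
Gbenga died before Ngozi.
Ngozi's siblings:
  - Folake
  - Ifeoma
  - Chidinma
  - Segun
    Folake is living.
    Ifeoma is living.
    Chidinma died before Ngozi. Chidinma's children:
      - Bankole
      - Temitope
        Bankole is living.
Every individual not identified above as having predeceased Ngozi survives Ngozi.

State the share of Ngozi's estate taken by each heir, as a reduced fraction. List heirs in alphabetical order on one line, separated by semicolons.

Bankole 1/8; Folake 1/4; Ifeoma 1/4; Segun 1/4; Temitope 1/8

Neither parent survives and there are no descendants, so the estate passes to Ngozi's siblings and their issue per stirpes.
The estate is divided into 4 equal shares of 1/4 among Folake, Ifeoma, Chidinma, Segun.
Folake is living and takes 1/4.
Ifeoma is living and takes 1/4.
Chidinma predeceased; the 1/4 allotted to Chidinma's branch passes to Chidinma's issue by representation.
The 1/4 is divided into 2 equal shares of 1/8 among Bankole, Temitope.
Bankole is living and takes 1/8.
Temitope is living and takes 1/8.
Segun is living and takes 1/4.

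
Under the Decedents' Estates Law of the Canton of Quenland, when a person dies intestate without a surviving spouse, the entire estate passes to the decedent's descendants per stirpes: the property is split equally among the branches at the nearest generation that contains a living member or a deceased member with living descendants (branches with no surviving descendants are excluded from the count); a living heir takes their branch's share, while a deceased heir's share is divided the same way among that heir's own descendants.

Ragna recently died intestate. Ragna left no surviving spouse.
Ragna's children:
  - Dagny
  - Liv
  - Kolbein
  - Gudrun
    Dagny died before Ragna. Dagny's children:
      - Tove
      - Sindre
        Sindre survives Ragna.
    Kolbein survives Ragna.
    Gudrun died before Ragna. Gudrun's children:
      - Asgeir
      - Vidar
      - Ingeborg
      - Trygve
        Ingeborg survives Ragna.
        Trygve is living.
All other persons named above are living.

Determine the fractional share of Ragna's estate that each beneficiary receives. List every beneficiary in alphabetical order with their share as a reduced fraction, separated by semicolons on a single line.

There is no surviving spouse, so the entire estate passes to Ragna's descendants per stirpes.
The estate is divided into 4 equal shares of 1/4 among Dagny, Liv, Kolbein, Gudrun.
Dagny predeceased; the 1/4 allotted to Dagny's branch passes to Dagny's issue by representation.
The 1/4 is divided into 2 equal shares of 1/8 among Tove, Sindre.
Tove is living and takes 1/8.
Sindre is living and takes 1/8.
Liv is living and takes 1/4.
Kolbein is living and takes 1/4.
Gudrun predeceased; the 1/4 allotted to Gudrun's branch passes to Gudrun's issue by representation.
The 1/4 is divided into 4 equal shares of 1/16 among Asgeir, Vidar, Ingeborg, Trygve.
Asgeir is living and takes 1/16.
Vidar is living and takes 1/16.
Ingeborg is living and takes 1/16.
Trygve is living and takes 1/16.

Asgeir 1/16; Ingeborg 1/16; Kolbein 1/4; Liv 1/4; Sindre 1/8; Tove 1/8; Trygve 1/16; Vidar 1/16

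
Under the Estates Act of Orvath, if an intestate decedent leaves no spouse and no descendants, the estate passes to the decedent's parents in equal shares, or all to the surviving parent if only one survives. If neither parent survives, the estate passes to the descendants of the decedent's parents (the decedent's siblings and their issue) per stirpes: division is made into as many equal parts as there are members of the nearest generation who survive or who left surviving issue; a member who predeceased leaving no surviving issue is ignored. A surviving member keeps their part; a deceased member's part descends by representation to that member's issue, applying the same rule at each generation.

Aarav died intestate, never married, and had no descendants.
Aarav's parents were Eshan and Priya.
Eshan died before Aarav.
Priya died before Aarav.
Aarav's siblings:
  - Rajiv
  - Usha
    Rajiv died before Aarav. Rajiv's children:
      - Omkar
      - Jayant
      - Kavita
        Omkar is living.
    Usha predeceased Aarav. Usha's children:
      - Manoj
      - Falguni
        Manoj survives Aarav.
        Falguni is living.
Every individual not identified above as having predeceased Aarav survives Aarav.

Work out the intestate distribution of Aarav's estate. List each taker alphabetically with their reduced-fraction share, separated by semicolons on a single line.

Neither parent survives and there are no descendants, so the estate passes to Aarav's siblings and their issue per stirpes.
The estate is divided into 2 equal shares of 1/2 among Rajiv, Usha.
Rajiv predeceased; the 1/2 allotted to Rajiv's branch passes to Rajiv's issue by representation.
The 1/2 is divided into 3 equal shares of 1/6 among Omkar, Jayant, Kavita.
Omkar is living and takes 1/6.
Jayant is living and takes 1/6.
Kavita is living and takes 1/6.
Usha predeceased; the 1/2 allotted to Usha's branch passes to Usha's issue by representation.
The 1/2 is divided into 2 equal shares of 1/4 among Manoj, Falguni.
Manoj is living and takes 1/4.
Falguni is living and takes 1/4.

Falguni 1/4; Jayant 1/6; Kavita 1/6; Manoj 1/4; Omkar 1/6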